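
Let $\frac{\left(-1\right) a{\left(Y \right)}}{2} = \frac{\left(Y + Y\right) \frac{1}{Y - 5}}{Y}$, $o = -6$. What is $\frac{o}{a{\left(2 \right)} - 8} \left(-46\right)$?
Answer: $- \frac{207}{5} \approx -41.4$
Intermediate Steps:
$a{\left(Y \right)} = - \frac{4}{-5 + Y}$ ($a{\left(Y \right)} = - 2 \frac{\left(Y + Y\right) \frac{1}{Y - 5}}{Y} = - 2 \frac{2 Y \frac{1}{-5 + Y}}{Y} = - 2 \frac{2}{-5 + Y} = - \frac{4}{-5 + Y}$)
$\frac{o}{a{\left(2 \right)} - 8} \left(-46\right) = \frac{1}{- \frac{4}{-5 + 2} - 8} \left(-6\right) \left(-46\right) = \frac{1}{- \frac{4}{-3} - 8} \left(-6\right) \left(-46\right) = \frac{1}{\left(-4\right) \left(- \frac{1}{3}\right) - 8} \left(-6\right) \left(-46\right) = \frac{1}{\frac{4}{3} - 8} \left(-6\right) \left(-46\right) = \frac{1}{- \frac{20}{3}} \left(-6\right) \left(-46\right) = \left(- \frac{3}{20}\right) \left(-6\right) \left(-46\right) = \frac{9}{10} \left(-46\right) = - \frac{207}{5}$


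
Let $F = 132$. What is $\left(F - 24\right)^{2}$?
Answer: $11664$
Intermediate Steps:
$\left(F - 24\right)^{2} = \left(132 - 24\right)^{2} = 108^{2} = 11664$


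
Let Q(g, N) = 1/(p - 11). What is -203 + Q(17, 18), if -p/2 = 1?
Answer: -2640/13 ≈ -203.08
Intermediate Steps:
p = -2 (p = -2*1 = -2)
Q(g, N) = -1/13 (Q(g, N) = 1/(-2 - 11) = 1/(-13) = -1/13)
-203 + Q(17, 18) = -203 - 1/13 = -2640/13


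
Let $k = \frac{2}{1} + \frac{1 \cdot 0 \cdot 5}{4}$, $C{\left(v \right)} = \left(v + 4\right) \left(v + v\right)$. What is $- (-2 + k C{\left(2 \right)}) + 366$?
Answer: $320$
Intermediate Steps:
$C{\left(v \right)} = 2 v \left(4 + v\right)$ ($C{\left(v \right)} = \left(4 + v\right) 2 v = 2 v \left(4 + v\right)$)
$k = 2$ ($k = 2 \cdot 1 + 0 \cdot 5 \cdot \frac{1}{4} = 2 + 0 \cdot \frac{1}{4} = 2 + 0 = 2$)
$- (-2 + k C{\left(2 \right)}) + 366 = - (-2 + 2 \cdot 2 \cdot 2 \left(4 + 2\right)) + 366 = - (-2 + 2 \cdot 2 \cdot 2 \cdot 6) + 366 = - (-2 + 2 \cdot 24) + 366 = - (-2 + 48) + 366 = \left(-1\right) 46 + 366 = -46 + 366 = 320$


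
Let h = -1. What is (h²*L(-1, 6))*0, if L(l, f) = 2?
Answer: 0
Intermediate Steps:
(h²*L(-1, 6))*0 = ((-1)²*2)*0 = (1*2)*0 = 2*0 = 0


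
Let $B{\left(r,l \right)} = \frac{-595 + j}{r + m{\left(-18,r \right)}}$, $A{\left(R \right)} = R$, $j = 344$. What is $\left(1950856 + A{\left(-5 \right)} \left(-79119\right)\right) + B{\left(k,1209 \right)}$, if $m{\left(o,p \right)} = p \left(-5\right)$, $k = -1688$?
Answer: $\frac{15843236901}{6752} \approx 2.3465 \cdot 10^{6}$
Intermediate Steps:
$m{\left(o,p \right)} = - 5 p$
$B{\left(r,l \right)} = \frac{251}{4 r}$ ($B{\left(r,l \right)} = \frac{-595 + 344}{r - 5 r} = - \frac{251}{\left(-4\right) r} = - 251 \left(- \frac{1}{4 r}\right) = \frac{251}{4 r}$)
$\left(1950856 + A{\left(-5 \right)} \left(-79119\right)\right) + B{\left(k,1209 \right)} = \left(1950856 - -395595\right) + \frac{251}{4 \left(-1688\right)} = \left(1950856 + 395595\right) + \frac{251}{4} \left(- \frac{1}{1688}\right) = 2346451 - \frac{251}{6752} = \frac{15843236901}{6752}$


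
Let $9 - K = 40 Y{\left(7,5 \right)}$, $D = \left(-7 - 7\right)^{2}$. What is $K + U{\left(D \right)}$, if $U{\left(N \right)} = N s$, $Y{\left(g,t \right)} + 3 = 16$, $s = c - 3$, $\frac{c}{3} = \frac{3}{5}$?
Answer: $- \frac{3731}{5} \approx -746.2$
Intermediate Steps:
$c = \frac{9}{5}$ ($c = 3 \cdot \frac{3}{5} = \frac{9}{5} \approx 1.8$)
$s = - \frac{6}{5}$ ($s = \frac{9}{5} - 3 = - \frac{6}{5} \approx -1.2$)
$D = 196$ ($D = \left(-14\right)^{2} = 196$)
$Y{\left(g,t \right)} = 13$ ($Y{\left(g,t \right)} = -3 + 16 = 13$)
$K = -511$ ($K = 9 - 40 \cdot 13 = 9 - 520 = -511$)
$U{\left(N \right)} = - \frac{6 N}{5}$ ($U{\left(N \right)} = N \left(- \frac{6}{5}\right) = - \frac{6 N}{5}$)
$K + U{\left(D \right)} = -511 - \frac{1176}{5} = - \frac{3731}{5}$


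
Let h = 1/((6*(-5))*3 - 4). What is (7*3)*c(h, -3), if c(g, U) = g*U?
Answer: 63/94 ≈ 0.67021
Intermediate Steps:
h = -1/94 (h = 1/(-30*3 - 4) = 1/(-90 - 4) = 1/(-94) = -1/94 ≈ -0.010638)
c(g, U) = U*g
(7*3)*c(h, -3) = (7*3)*(-3*(-1/94)) = 21*(3/94) = 63/94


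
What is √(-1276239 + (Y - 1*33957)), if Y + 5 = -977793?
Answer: I*√2287994 ≈ 1512.6*I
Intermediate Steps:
Y = -977798 (Y = -5 - 977793 = -977798)
√(-1276239 + (Y - 1*33957)) = √(-1276239 + (-977798 - 1*33957)) = √(-1276239 + (-977798 - 33957)) = √(-1276239 - 1011755) = √(-2287994) = I*√2287994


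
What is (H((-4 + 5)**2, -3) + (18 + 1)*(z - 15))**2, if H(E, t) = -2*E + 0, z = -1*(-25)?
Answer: 35344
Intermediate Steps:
z = 25
H(E, t) = -2*E
(H((-4 + 5)**2, -3) + (18 + 1)*(z - 15))**2 = (-2*(-4 + 5)**2 + (18 + 1)*(25 - 15))**2 = (-2*1**2 + 19*10)**2 = (-2*1 + 190)**2 = (-2 + 190)**2 = 188**2 = 35344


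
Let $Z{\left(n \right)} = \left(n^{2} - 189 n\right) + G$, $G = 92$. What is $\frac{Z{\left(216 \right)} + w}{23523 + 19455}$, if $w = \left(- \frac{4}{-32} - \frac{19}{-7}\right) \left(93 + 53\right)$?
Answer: $\frac{9341}{63336} \approx 0.14748$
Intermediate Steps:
$Z{\left(n \right)} = 92 + n^{2} - 189 n$ ($Z{\left(n \right)} = \left(n^{2} - 189 n\right) + 92 = 92 + n^{2} - 189 n$)
$w = \frac{11607}{28}$ ($w = \left(\left(-4\right) \left(- \frac{1}{32}\right) - - \frac{19}{7}\right) 146 = \left(\frac{1}{8} + \frac{19}{7}\right) 146 = \frac{159}{56} \cdot 146 = \frac{11607}{28} \approx 414.54$)
$\frac{Z{\left(216 \right)} + w}{23523 + 19455} = \frac{\left(92 + 216^{2} - 40824\right) + \frac{11607}{28}}{23523 + 19455} = \frac{\left(92 + 46656 - 40824\right) + \frac{11607}{28}}{42978} = \left(5924 + \frac{11607}{28}\right) \frac{1}{42978} = \frac{177479}{28} \cdot \frac{1}{42978} = \frac{9341}{63336}$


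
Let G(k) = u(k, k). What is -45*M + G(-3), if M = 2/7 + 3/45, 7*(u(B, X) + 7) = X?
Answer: -163/7 ≈ -23.286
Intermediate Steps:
u(B, X) = -7 + X/7
G(k) = -7 + k/7
M = 37/105 (M = 2*(1/7) + 3*(1/45) = 2/7 + 1/15 = 37/105 ≈ 0.35238)
-45*M + G(-3) = -45*37/105 + (-7 + (1/7)*(-3)) = -111/7 + (-7 - 3/7) = -111/7 - 52/7 = -163/7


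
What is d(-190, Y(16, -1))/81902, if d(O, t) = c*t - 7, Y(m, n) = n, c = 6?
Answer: -13/81902 ≈ -0.00015873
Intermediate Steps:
d(O, t) = -7 + 6*t (d(O, t) = 6*t - 7 = -7 + 6*t)
d(-190, Y(16, -1))/81902 = (-7 + 6*(-1))/81902 = (-7 - 6)*(1/81902) = -13*1/81902 = -13/81902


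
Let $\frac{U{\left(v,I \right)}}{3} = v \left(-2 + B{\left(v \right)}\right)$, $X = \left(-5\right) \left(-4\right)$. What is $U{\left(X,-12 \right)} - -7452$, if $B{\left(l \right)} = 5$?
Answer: $7632$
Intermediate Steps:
$X = 20$
$U{\left(v,I \right)} = 9 v$ ($U{\left(v,I \right)} = 3 v \left(-2 + 5\right) = 3 v 3 = 3 \cdot 3 v = 9 v$)
$U{\left(X,-12 \right)} - -7452 = 9 \cdot 20 - -7452 = 180 + 7452 = 7632$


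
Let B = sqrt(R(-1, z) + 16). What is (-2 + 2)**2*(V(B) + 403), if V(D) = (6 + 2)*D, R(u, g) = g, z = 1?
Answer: 0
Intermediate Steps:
B = sqrt(17) (B = sqrt(1 + 16) = sqrt(17) ≈ 4.1231)
V(D) = 8*D
(-2 + 2)**2*(V(B) + 403) = (-2 + 2)**2*(8*sqrt(17) + 403) = 0**2*(403 + 8*sqrt(17)) = 0*(403 + 8*sqrt(17)) = 0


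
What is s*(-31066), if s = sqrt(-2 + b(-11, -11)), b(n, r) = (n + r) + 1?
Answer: -31066*I*sqrt(23) ≈ -1.4899e+5*I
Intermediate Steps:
b(n, r) = 1 + n + r
s = I*sqrt(23) (s = sqrt(-2 + (1 - 11 - 11)) = sqrt(-2 - 21) = sqrt(-23) = I*sqrt(23) ≈ 4.7958*I)
s*(-31066) = (I*sqrt(23))*(-31066) = -31066*I*sqrt(23)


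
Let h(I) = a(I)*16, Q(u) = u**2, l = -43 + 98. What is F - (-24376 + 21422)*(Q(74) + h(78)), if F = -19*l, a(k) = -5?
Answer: 15938739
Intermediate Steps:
l = 55
F = -1045 (F = -19*55 = -1045)
h(I) = -80 (h(I) = -5*16 = -80)
F - (-24376 + 21422)*(Q(74) + h(78)) = -1045 - (-24376 + 21422)*(74**2 - 80) = -1045 - (-2954)*(5476 - 80) = -1045 - (-2954)*5396 = -1045 - 1*(-15939784) = -1045 + 15939784 = 15938739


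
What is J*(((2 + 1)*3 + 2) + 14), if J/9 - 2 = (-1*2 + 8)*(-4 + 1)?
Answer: -3600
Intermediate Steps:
J = -144 (J = 18 + 9*((-1*2 + 8)*(-4 + 1)) = 18 + 9*((-2 + 8)*(-3)) = 18 + 9*(6*(-3)) = 18 + 9*(-18) = 18 - 162 = -144)
J*(((2 + 1)*3 + 2) + 14) = -144*(((2 + 1)*3 + 2) + 14) = -144*((3*3 + 2) + 14) = -144*((9 + 2) + 14) = -144*(11 + 14) = -144*25 = -3600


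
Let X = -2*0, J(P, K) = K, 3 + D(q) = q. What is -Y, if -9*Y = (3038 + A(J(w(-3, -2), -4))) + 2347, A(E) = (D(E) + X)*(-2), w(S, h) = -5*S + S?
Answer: 5399/9 ≈ 599.89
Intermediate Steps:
D(q) = -3 + q
w(S, h) = -4*S
X = 0
A(E) = 6 - 2*E (A(E) = ((-3 + E) + 0)*(-2) = (-3 + E)*(-2) = 6 - 2*E)
Y = -5399/9 (Y = -((3038 + (6 - 2*(-4))) + 2347)/9 = -((3038 + (6 + 8)) + 2347)/9 = -((3038 + 14) + 2347)/9 = -(3052 + 2347)/9 = -1/9*5399 = -5399/9 ≈ -599.89)
-Y = -1*(-5399/9) = 5399/9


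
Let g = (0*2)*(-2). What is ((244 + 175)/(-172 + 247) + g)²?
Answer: 175561/5625 ≈ 31.211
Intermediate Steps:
g = 0 (g = 0*(-2) = 0)
((244 + 175)/(-172 + 247) + g)² = ((244 + 175)/(-172 + 247) + 0)² = (419/75 + 0)² = (419/75)² = 175561/5625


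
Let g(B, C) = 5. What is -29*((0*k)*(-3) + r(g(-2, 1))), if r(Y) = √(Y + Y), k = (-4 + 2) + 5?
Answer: -29*√10 ≈ -91.706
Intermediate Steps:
k = 3 (k = -2 + 5 = 3)
r(Y) = √2*√Y (r(Y) = √(2*Y) = √2*√Y)
-29*((0*k)*(-3) + r(g(-2, 1))) = -29*((0*3)*(-3) + √2*√5) = -29*(0*(-3) + √10) = -29*(0 + √10) = -29*√10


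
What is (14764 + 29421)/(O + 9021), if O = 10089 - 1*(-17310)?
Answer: 8837/7284 ≈ 1.2132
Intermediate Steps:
O = 27399 (O = 10089 + 17310 = 27399)
(14764 + 29421)/(O + 9021) = (14764 + 29421)/(27399 + 9021) = 44185/36420 = 44185*(1/36420) = 8837/7284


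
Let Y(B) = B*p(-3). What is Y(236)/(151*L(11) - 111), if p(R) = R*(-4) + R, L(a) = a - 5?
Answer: 708/265 ≈ 2.6717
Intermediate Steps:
L(a) = -5 + a
p(R) = -3*R (p(R) = -4*R + R = -3*R)
Y(B) = 9*B (Y(B) = B*(-3*(-3)) = B*9 = 9*B)
Y(236)/(151*L(11) - 111) = (9*236)/(151*(-5 + 11) - 111) = 2124/(151*6 - 111) = 2124/(906 - 111) = 2124/795 = 2124*(1/795) = 708/265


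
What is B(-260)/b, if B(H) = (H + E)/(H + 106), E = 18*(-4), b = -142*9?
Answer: -83/49203 ≈ -0.0016869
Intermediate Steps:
b = -1278
E = -72
B(H) = (-72 + H)/(106 + H) (B(H) = (H - 72)/(H + 106) = (-72 + H)/(106 + H))
B(-260)/b = ((-72 - 260)/(106 - 260))/(-1278) = (-332/(-154))*(-1/1278) = -1/154*(-332)*(-1/1278) = (166/77)*(-1/1278) = -83/49203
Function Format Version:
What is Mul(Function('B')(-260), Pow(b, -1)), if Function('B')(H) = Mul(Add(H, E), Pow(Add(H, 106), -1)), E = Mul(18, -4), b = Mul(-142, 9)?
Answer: Rational(-83, 49203) ≈ -0.0016869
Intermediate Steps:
b = -1278
E = -72
Function('B')(H) = Mul(Pow(Add(106, H), -1), Add(-72, H)) (Function('B')(H) = Mul(Add(H, -72), Pow(Add(H, 106), -1)) = Mul(Add(-72, H), Pow(Add(106, H), -1)) = Mul(Pow(Add(106, H), -1), Add(-72, H)))
Mul(Function('B')(-260), Pow(b, -1)) = Mul(Mul(Pow(Add(106, -260), -1), Add(-72, -260)), Pow(-1278, -1)) = Mul(Mul(Pow(-154, -1), -332), Rational(-1, 1278)) = Mul(Mul(Rational(-1, 154), -332), Rational(-1, 1278)) = Mul(Rational(166, 77), Rational(-1, 1278)) = Rational(-83, 49203)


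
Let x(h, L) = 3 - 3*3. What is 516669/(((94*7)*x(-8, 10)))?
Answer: -172223/1316 ≈ -130.87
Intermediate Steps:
x(h, L) = -6 (x(h, L) = 3 - 9 = -6)
516669/(((94*7)*x(-8, 10))) = 516669/(((94*7)*(-6))) = 516669/((658*(-6))) = 516669/(-3948) = 516669*(-1/3948) = -172223/1316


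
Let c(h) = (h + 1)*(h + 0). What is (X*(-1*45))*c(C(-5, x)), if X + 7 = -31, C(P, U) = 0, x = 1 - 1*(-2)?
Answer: 0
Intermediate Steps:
x = 3 (x = 1 + 2 = 3)
c(h) = h*(1 + h) (c(h) = (1 + h)*h = h*(1 + h))
X = -38 (X = -7 - 31 = -38)
(X*(-1*45))*c(C(-5, x)) = (-(-38)*45)*(0*(1 + 0)) = (-38*(-45))*(0*1) = 1710*0 = 0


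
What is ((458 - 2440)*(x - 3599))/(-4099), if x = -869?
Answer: -8855576/4099 ≈ -2160.4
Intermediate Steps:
((458 - 2440)*(x - 3599))/(-4099) = ((458 - 2440)*(-869 - 3599))/(-4099) = -1982*(-4468)*(-1/4099) = 8855576*(-1/4099) = -8855576/4099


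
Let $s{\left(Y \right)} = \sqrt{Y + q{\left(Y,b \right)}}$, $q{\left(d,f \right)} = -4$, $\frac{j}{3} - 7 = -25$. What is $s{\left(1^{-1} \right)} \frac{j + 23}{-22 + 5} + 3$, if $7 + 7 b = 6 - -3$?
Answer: $3 + \frac{31 i \sqrt{3}}{17} \approx 3.0 + 3.1584 i$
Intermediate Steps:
$j = -54$ ($j = 21 + 3 \left(-25\right) = 21 - 75 = -54$)
$b = \frac{2}{7}$ ($b = -1 + \frac{6 - -3}{7} = -1 + \frac{6 + 3}{7} = -1 + \frac{1}{7} \cdot 9 = -1 + \frac{9}{7} = \frac{2}{7} \approx 0.28571$)
$s{\left(Y \right)} = \sqrt{-4 + Y}$ ($s{\left(Y \right)} = \sqrt{Y - 4} = \sqrt{-4 + Y}$)
$s{\left(1^{-1} \right)} \frac{j + 23}{-22 + 5} + 3 = \sqrt{-4 + 1^{-1}} \frac{-54 + 23}{-22 + 5} + 3 = \sqrt{-4 + 1} \left(- \frac{31}{-17}\right) + 3 = \sqrt{-3} \left(\left(-31\right) \left(- \frac{1}{17}\right)\right) + 3 = i \sqrt{3} \cdot \frac{31}{17} + 3 = \frac{31 i \sqrt{3}}{17} + 3 = 3 + \frac{31 i \sqrt{3}}{17}$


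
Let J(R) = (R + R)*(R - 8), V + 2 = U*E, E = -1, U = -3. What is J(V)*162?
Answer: -2268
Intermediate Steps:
V = 1 (V = -2 - 3*(-1) = -2 + 3 = 1)
J(R) = 2*R*(-8 + R) (J(R) = (2*R)*(-8 + R) = 2*R*(-8 + R))
J(V)*162 = (2*1*(-8 + 1))*162 = (2*1*(-7))*162 = -14*162 = -2268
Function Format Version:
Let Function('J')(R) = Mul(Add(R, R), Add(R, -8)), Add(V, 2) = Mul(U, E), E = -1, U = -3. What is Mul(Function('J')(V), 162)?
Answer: -2268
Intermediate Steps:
V = 1 (V = Add(-2, Mul(-3, -1)) = Add(-2, 3) = 1)
Function('J')(R) = Mul(2, R, Add(-8, R)) (Function('J')(R) = Mul(Mul(2, R), Add(-8, R)) = Mul(2, R, Add(-8, R)))
Mul(Function('J')(V), 162) = Mul(Mul(2, 1, Add(-8, 1)), 162) = Mul(Mul(2, 1, -7), 162) = Mul(-14, 162) = -2268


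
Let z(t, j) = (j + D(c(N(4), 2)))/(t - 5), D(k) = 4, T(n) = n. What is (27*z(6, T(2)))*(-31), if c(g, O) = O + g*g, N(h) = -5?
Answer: -5022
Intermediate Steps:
c(g, O) = O + g²
z(t, j) = (4 + j)/(-5 + t) (z(t, j) = (j + 4)/(t - 5) = (4 + j)/(-5 + t))
(27*z(6, T(2)))*(-31) = (27*((4 + 2)/(-5 + 6)))*(-31) = (27*(6/1))*(-31) = (27*(1*6))*(-31) = (27*6)*(-31) = 162*(-31) = -5022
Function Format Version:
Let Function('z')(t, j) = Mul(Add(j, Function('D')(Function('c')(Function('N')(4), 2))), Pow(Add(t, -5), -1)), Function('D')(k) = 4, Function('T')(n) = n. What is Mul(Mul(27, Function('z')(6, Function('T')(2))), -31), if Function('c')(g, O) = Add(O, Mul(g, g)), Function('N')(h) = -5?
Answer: -5022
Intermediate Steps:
Function('c')(g, O) = Add(O, Pow(g, 2))
Function('z')(t, j) = Mul(Pow(Add(-5, t), -1), Add(4, j)) (Function('z')(t, j) = Mul(Add(j, 4), Pow(Add(t, -5), -1)) = Mul(Add(4, j), Pow(Add(-5, t), -1)) = Mul(Pow(Add(-5, t), -1), Add(4, j)))
Mul(Mul(27, Function('z')(6, Function('T')(2))), -31) = Mul(Mul(27, Mul(Pow(Add(-5, 6), -1), Add(4, 2))), -31) = Mul(Mul(27, Mul(Pow(1, -1), 6)), -31) = Mul(Mul(27, Mul(1, 6)), -31) = Mul(Mul(27, 6), -31) = Mul(162, -31) = -5022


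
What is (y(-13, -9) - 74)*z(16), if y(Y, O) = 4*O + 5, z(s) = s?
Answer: -1680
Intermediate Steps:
y(Y, O) = 5 + 4*O
(y(-13, -9) - 74)*z(16) = ((5 + 4*(-9)) - 74)*16 = ((5 - 36) - 74)*16 = (-31 - 74)*16 = -105*16 = -1680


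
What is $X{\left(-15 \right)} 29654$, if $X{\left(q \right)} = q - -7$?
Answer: $-237232$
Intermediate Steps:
$X{\left(q \right)} = 7 + q$ ($X{\left(q \right)} = q + 7 = 7 + q$)
$X{\left(-15 \right)} 29654 = \left(7 - 15\right) 29654 = \left(-8\right) 29654 = -237232$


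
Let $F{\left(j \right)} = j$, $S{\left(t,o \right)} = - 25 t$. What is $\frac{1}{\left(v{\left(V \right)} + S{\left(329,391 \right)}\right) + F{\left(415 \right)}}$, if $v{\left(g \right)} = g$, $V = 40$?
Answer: $- \frac{1}{7770} \approx -0.0001287$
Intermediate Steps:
$\frac{1}{\left(v{\left(V \right)} + S{\left(329,391 \right)}\right) + F{\left(415 \right)}} = \frac{1}{\left(40 - 8225\right) + 415} = \frac{1}{-8185 + 415} = \frac{1}{-7770} = - \frac{1}{7770}$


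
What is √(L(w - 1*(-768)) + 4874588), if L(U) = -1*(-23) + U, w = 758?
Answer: 21*√11057 ≈ 2208.2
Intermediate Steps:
L(U) = 23 + U
√(L(w - 1*(-768)) + 4874588) = √((23 + (758 - 1*(-768))) + 4874588) = √((23 + (758 + 768)) + 4874588) = √((23 + 1526) + 4874588) = √(1549 + 4874588) = √4876137 = 21*√11057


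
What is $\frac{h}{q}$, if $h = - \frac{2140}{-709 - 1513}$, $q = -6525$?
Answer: $- \frac{214}{1449855} \approx -0.0001476$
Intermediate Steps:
$h = \frac{1070}{1111}$ ($h = - \frac{2140}{-709 - 1513} = - \frac{2140}{-2222} = \left(-2140\right) \left(- \frac{1}{2222}\right) = \frac{1070}{1111} \approx 0.9631$)
$\frac{h}{q} = \frac{1070}{1111 \left(-6525\right)} = \frac{1070}{1111} \left(- \frac{1}{6525}\right) = - \frac{214}{1449855}$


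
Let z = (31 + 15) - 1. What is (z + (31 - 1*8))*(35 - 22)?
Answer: 884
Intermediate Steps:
z = 45 (z = 46 - 1 = 45)
(z + (31 - 1*8))*(35 - 22) = (45 + (31 - 1*8))*(35 - 22) = (45 + (31 - 8))*13 = (45 + 23)*13 = 68*13 = 884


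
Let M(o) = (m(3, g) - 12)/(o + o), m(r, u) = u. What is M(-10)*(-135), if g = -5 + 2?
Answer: -405/4 ≈ -101.25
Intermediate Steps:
g = -3
M(o) = -15/(2*o) (M(o) = (-3 - 12)/(o + o) = -15*1/(2*o) = -15/(2*o))
M(-10)*(-135) = -15/2/(-10)*(-135) = -15/2*(-⅒)*(-135) = (¾)*(-135) = -405/4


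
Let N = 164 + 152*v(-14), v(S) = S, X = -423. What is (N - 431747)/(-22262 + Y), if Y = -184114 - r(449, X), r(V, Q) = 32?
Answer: 433711/206408 ≈ 2.1012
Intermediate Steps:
Y = -184146 (Y = -184114 - 1*32 = -184114 - 32 = -184146)
N = -1964 (N = 164 + 152*(-14) = 164 - 2128 = -1964)
(N - 431747)/(-22262 + Y) = (-1964 - 431747)/(-22262 - 184146) = -433711/(-206408) = -433711*(-1/206408) = 433711/206408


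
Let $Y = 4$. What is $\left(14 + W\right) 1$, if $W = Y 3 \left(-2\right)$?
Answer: $-10$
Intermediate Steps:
$W = -24$ ($W = 4 \cdot 3 \left(-2\right) = 12 \left(-2\right) = -24$)
$\left(14 + W\right) 1 = \left(14 - 24\right) 1 = \left(-10\right) 1 = -10$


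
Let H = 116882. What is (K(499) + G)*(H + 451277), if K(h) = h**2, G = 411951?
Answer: 375525827368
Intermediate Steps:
(K(499) + G)*(H + 451277) = (499**2 + 411951)*(116882 + 451277) = (249001 + 411951)*568159 = 660952*568159 = 375525827368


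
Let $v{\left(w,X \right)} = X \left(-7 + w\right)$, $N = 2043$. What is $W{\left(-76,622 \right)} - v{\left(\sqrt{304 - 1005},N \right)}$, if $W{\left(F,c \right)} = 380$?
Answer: $14681 - 2043 i \sqrt{701} \approx 14681.0 - 54091.0 i$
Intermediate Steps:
$W{\left(-76,622 \right)} - v{\left(\sqrt{304 - 1005},N \right)} = 380 - 2043 \left(-7 + \sqrt{304 - 1005}\right) = 380 - 2043 \left(-7 + \sqrt{-701}\right) = 380 - 2043 \left(-7 + i \sqrt{701}\right) = 380 - \left(-14301 + 2043 i \sqrt{701}\right) = 380 + \left(14301 - 2043 i \sqrt{701}\right) = 14681 - 2043 i \sqrt{701}$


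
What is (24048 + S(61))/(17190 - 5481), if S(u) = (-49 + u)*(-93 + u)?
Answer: 7888/3903 ≈ 2.0210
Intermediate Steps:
S(u) = (-93 + u)*(-49 + u)
(24048 + S(61))/(17190 - 5481) = (24048 + (4557 + 61² - 142*61))/(17190 - 5481) = (24048 + (4557 + 3721 - 8662))/11709 = (24048 - 384)*(1/11709) = 23664*(1/11709) = 7888/3903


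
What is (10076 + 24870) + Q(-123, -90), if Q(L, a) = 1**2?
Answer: 34947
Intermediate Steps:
Q(L, a) = 1
(10076 + 24870) + Q(-123, -90) = (10076 + 24870) + 1 = 34946 + 1 = 34947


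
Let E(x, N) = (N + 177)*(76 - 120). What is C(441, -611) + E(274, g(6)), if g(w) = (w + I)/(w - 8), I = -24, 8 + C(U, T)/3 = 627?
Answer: -6327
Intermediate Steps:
C(U, T) = 1857 (C(U, T) = -24 + 3*627 = -24 + 1881 = 1857)
g(w) = (-24 + w)/(-8 + w) (g(w) = (w - 24)/(w - 8) = (-24 + w)/(-8 + w))
E(x, N) = -7788 - 44*N (E(x, N) = (177 + N)*(-44) = -7788 - 44*N)
C(441, -611) + E(274, g(6)) = 1857 + (-7788 - 44*(-24 + 6)/(-8 + 6)) = 1857 + (-7788 - 44*(-18)/(-2)) = 1857 + (-7788 - (-22)*(-18)) = 1857 + (-7788 - 44*9) = 1857 + (-7788 - 396) = 1857 - 8184 = -6327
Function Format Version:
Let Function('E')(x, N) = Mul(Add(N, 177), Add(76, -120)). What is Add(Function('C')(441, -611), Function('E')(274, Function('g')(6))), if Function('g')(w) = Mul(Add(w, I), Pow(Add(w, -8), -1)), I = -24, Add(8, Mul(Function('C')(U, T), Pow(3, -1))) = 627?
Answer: -6327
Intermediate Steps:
Function('C')(U, T) = 1857 (Function('C')(U, T) = Add(-24, Mul(3, 627)) = Add(-24, 1881) = 1857)
Function('g')(w) = Mul(Pow(Add(-8, w), -1), Add(-24, w)) (Function('g')(w) = Mul(Add(w, -24), Pow(Add(w, -8), -1)) = Mul(Add(-24, w), Pow(Add(-8, w), -1)) = Mul(Pow(Add(-8, w), -1), Add(-24, w)))
Function('E')(x, N) = Add(-7788, Mul(-44, N)) (Function('E')(x, N) = Mul(Add(177, N), -44) = Add(-7788, Mul(-44, N)))
Add(Function('C')(441, -611), Function('E')(274, Function('g')(6))) = Add(1857, Add(-7788, Mul(-44, Mul(Pow(Add(-8, 6), -1), Add(-24, 6))))) = Add(1857, Add(-7788, Mul(-44, Mul(Pow(-2, -1), -18)))) = Add(1857, Add(-7788, Mul(-44, Mul(Rational(-1, 2), -18)))) = Add(1857, Add(-7788, Mul(-44, 9))) = Add(1857, Add(-7788, -396)) = Add(1857, -8184) = -6327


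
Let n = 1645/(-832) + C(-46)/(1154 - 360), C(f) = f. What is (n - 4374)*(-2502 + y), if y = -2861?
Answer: 7751797633611/330304 ≈ 2.3469e+7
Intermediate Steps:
n = -672201/330304 (n = 1645/(-832) - 46/(1154 - 360) = 1645*(-1/832) - 46/794 = -1645/832 - 46*1/794 = -1645/832 - 23/397 = -672201/330304 ≈ -2.0351)
(n - 4374)*(-2502 + y) = (-672201/330304 - 4374)*(-2502 - 2861) = -1445421897/330304*(-5363) = 7751797633611/330304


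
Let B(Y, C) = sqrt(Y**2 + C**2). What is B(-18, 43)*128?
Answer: 128*sqrt(2173) ≈ 5966.8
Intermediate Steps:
B(Y, C) = sqrt(C**2 + Y**2)
B(-18, 43)*128 = sqrt(43**2 + (-18)**2)*128 = sqrt(1849 + 324)*128 = sqrt(2173)*128 = 128*sqrt(2173)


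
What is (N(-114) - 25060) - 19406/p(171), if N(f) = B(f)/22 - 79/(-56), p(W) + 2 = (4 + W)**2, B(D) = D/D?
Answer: -472710511345/18863768 ≈ -25059.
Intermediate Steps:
B(D) = 1
p(W) = -2 + (4 + W)**2
N(f) = 897/616 (N(f) = 1/22 - 79/(-56) = 1*(1/22) - 79*(-1/56) = 1/22 + 79/56 = 897/616)
(N(-114) - 25060) - 19406/p(171) = (897/616 - 25060) - 19406/(-2 + (4 + 171)**2) = -15436063/616 - 19406/(-2 + 175**2) = -15436063/616 - 19406/(-2 + 30625) = -15436063/616 - 19406/30623 = -472710511345/18863768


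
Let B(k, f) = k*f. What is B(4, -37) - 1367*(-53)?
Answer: 72303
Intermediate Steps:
B(k, f) = f*k
B(4, -37) - 1367*(-53) = -37*4 - 1367*(-53) = -148 + 72451 = 72303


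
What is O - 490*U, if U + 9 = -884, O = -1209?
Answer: 436361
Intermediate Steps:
U = -893 (U = -9 - 884 = -893)
O - 490*U = -1209 - 490*(-893) = -1209 + 437570 = 436361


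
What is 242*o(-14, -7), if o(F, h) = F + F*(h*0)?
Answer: -3388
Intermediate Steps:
o(F, h) = F (o(F, h) = F + F*0 = F + 0 = F)
242*o(-14, -7) = 242*(-14) = -3388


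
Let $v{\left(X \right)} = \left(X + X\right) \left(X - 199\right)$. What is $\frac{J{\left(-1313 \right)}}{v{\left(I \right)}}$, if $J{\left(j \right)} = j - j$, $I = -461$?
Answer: $0$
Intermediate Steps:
$J{\left(j \right)} = 0$
$v{\left(X \right)} = 2 X \left(-199 + X\right)$
$\frac{J{\left(-1313 \right)}}{v{\left(I \right)}} = \frac{0}{2 \left(-461\right) \left(-199 - 461\right)} = \frac{0}{2 \left(-461\right) \left(-660\right)} = \frac{0}{608520} = 0 \cdot \frac{1}{608520} = 0$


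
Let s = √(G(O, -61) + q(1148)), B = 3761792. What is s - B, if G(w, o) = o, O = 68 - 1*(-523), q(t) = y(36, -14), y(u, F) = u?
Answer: -3761792 + 5*I ≈ -3.7618e+6 + 5.0*I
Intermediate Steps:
q(t) = 36
O = 591 (O = 68 + 523 = 591)
s = 5*I (s = √(-61 + 36) = √(-25) = 5*I ≈ 5.0*I)
s - B = 5*I - 1*3761792 = 5*I - 3761792 = -3761792 + 5*I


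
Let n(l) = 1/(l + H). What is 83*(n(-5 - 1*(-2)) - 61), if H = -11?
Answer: -70965/14 ≈ -5068.9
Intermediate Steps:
n(l) = 1/(-11 + l) (n(l) = 1/(l - 11) = 1/(-11 + l))
83*(n(-5 - 1*(-2)) - 61) = 83*(1/(-11 + (-5 - 1*(-2))) - 61) = 83*(1/(-11 + (-5 + 2)) - 61) = 83*(1/(-11 - 3) - 61) = 83*(1/(-14) - 61) = 83*(-1/14 - 61) = 83*(-855/14) = -70965/14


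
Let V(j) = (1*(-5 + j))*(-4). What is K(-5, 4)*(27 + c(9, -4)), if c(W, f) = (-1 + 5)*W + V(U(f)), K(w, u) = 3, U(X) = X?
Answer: 297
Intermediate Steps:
V(j) = 20 - 4*j (V(j) = (-5 + j)*(-4) = 20 - 4*j)
c(W, f) = 20 - 4*f + 4*W (c(W, f) = (-1 + 5)*W + (20 - 4*f) = 4*W + (20 - 4*f) = 20 - 4*f + 4*W)
K(-5, 4)*(27 + c(9, -4)) = 3*(27 + (20 - 4*(-4) + 4*9)) = 3*(27 + (20 + 16 + 36)) = 3*(27 + 72) = 3*99 = 297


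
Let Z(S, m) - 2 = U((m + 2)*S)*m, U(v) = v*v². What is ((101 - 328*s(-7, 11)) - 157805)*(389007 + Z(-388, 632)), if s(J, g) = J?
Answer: 1462020290925562327939056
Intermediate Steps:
U(v) = v³
Z(S, m) = 2 + m*S³*(2 + m)³ (Z(S, m) = 2 + ((m + 2)*S)³*m = 2 + ((2 + m)*S)³*m = 2 + (S*(2 + m))³*m = 2 + (S³*(2 + m)³)*m = 2 + m*S³*(2 + m)³)
((101 - 328*s(-7, 11)) - 157805)*(389007 + Z(-388, 632)) = ((101 - 328*(-7)) - 157805)*(389007 + (2 + 632*(-388)³*(2 + 632)³)) = ((101 + 2296) - 157805)*(389007 + (2 + 632*(-58411072)*634³)) = (2397 - 157805)*(389007 + (2 + 632*(-58411072)*254840104)) = -155408*(389007 + (2 - 9407625675162300416)) = -155408*(389007 - 9407625675162300414) = -155408*(-9407625675161911407) = 1462020290925562327939056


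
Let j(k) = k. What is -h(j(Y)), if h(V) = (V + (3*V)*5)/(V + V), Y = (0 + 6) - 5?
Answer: -8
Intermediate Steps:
Y = 1 (Y = 6 - 5 = 1)
h(V) = 8 (h(V) = (V + 15*V)/((2*V)) = (16*V)*(1/(2*V)) = 8)
-h(j(Y)) = -1*8 = -8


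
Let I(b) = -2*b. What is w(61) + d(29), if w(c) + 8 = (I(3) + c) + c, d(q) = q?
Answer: 137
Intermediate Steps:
w(c) = -14 + 2*c (w(c) = -8 + ((-2*3 + c) + c) = -8 + ((-6 + c) + c) = -8 + (-6 + 2*c) = -14 + 2*c)
w(61) + d(29) = (-14 + 2*61) + 29 = (-14 + 122) + 29 = 108 + 29 = 137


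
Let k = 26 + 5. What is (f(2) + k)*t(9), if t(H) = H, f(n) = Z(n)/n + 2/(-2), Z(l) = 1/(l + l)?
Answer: 2169/8 ≈ 271.13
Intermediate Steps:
Z(l) = 1/(2*l)
f(n) = -1 + 1/(2*n²) (f(n) = (1/(2*n))/n + 2/(-2) = 1/(2*n²) + 2*(-½) = 1/(2*n²) - 1 = -1 + 1/(2*n²))
k = 31
(f(2) + k)*t(9) = ((-1 + (½)/2²) + 31)*9 = ((-1 + (½)*(¼)) + 31)*9 = ((-1 + ⅛) + 31)*9 = (-7/8 + 31)*9 = (241/8)*9 = 2169/8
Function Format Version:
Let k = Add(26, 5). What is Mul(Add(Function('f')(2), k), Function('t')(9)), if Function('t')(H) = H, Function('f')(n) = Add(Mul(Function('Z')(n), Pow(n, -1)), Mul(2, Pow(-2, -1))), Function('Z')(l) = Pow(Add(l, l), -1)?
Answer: Rational(2169, 8) ≈ 271.13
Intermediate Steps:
Function('Z')(l) = Mul(Rational(1, 2), Pow(l, -1)) (Function('Z')(l) = Pow(Mul(2, l), -1) = Mul(Rational(1, 2), Pow(l, -1)))
Function('f')(n) = Add(-1, Mul(Rational(1, 2), Pow(n, -2))) (Function('f')(n) = Add(Mul(Mul(Rational(1, 2), Pow(n, -1)), Pow(n, -1)), Mul(2, Pow(-2, -1))) = Add(Mul(Rational(1, 2), Pow(n, -2)), Mul(2, Rational(-1, 2))) = Add(Mul(Rational(1, 2), Pow(n, -2)), -1) = Add(-1, Mul(Rational(1, 2), Pow(n, -2))))
k = 31
Mul(Add(Function('f')(2), k), Function('t')(9)) = Mul(Add(Add(-1, Mul(Rational(1, 2), Pow(2, -2))), 31), 9) = Mul(Add(Add(-1, Mul(Rational(1, 2), Rational(1, 4))), 31), 9) = Mul(Add(Add(-1, Rational(1, 8)), 31), 9) = Mul(Add(Rational(-7, 8), 31), 9) = Mul(Rational(241, 8), 9) = Rational(2169, 8)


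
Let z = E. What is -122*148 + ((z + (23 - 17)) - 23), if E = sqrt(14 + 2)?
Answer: -18069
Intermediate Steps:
E = 4 (E = sqrt(16) = 4)
z = 4
-122*148 + ((z + (23 - 17)) - 23) = -122*148 + ((4 + (23 - 17)) - 23) = -18056 + ((4 + 6) - 23) = -18056 + (10 - 23) = -18056 - 13 = -18069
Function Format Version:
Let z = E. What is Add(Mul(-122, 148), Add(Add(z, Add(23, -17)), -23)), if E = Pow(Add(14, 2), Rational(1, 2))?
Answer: -18069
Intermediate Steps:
E = 4 (E = Pow(16, Rational(1, 2)) = 4)
z = 4
Add(Mul(-122, 148), Add(Add(z, Add(23, -17)), -23)) = Add(Mul(-122, 148), Add(Add(4, Add(23, -17)), -23)) = Add(-18056, Add(Add(4, 6), -23)) = Add(-18056, Add(10, -23)) = Add(-18056, -13) = -18069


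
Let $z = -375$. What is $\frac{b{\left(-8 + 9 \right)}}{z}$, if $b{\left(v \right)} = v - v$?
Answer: $0$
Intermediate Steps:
$b{\left(v \right)} = 0$
$\frac{b{\left(-8 + 9 \right)}}{z} = \frac{0}{-375} = 0 \left(- \frac{1}{375}\right) = 0$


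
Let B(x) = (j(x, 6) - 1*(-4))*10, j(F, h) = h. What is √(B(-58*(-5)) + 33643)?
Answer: √33743 ≈ 183.69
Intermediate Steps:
B(x) = 100 (B(x) = (6 - 1*(-4))*10 = (6 + 4)*10 = 10*10 = 100)
√(B(-58*(-5)) + 33643) = √(100 + 33643) = √33743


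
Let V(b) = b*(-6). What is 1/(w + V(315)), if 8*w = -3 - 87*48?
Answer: -8/19299 ≈ -0.00041453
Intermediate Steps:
V(b) = -6*b
w = -4179/8 (w = (-3 - 87*48)/8 = (-3 - 4176)/8 = (⅛)*(-4179) = -4179/8 ≈ -522.38)
1/(w + V(315)) = 1/(-4179/8 - 6*315) = 1/(-4179/8 - 1890) = 1/(-19299/8) = -8/19299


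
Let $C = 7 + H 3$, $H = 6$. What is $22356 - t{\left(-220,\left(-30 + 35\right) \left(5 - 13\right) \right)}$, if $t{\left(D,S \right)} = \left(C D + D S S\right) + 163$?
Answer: $379693$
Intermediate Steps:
$C = 25$ ($C = 7 + 6 \cdot 3 = 7 + 18 = 25$)
$t{\left(D,S \right)} = 163 + 25 D + D S^{2}$ ($t{\left(D,S \right)} = \left(25 D + D S S\right) + 163 = \left(25 D + D S^{2}\right) + 163 = 163 + 25 D + D S^{2}$)
$22356 - t{\left(-220,\left(-30 + 35\right) \left(5 - 13\right) \right)} = 22356 - \left(163 + 25 \left(-220\right) - 220 \left(\left(-30 + 35\right) \left(5 - 13\right)\right)^{2}\right) = 22356 - \left(163 - 5500 - 220 \left(5 \left(-8\right)\right)^{2}\right) = 22356 - \left(163 - 5500 - 220 \left(-40\right)^{2}\right) = 22356 - \left(163 - 5500 - 352000\right) = 22356 - -357337 = 22356 + 357337 = 379693$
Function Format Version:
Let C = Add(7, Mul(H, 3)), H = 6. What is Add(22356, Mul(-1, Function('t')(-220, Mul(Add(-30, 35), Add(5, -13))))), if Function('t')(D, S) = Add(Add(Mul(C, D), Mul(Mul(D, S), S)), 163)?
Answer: 379693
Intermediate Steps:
C = 25 (C = Add(7, Mul(6, 3)) = Add(7, 18) = 25)
Function('t')(D, S) = Add(163, Mul(25, D), Mul(D, Pow(S, 2))) (Function('t')(D, S) = Add(Add(Mul(25, D), Mul(Mul(D, S), S)), 163) = Add(Add(Mul(25, D), Mul(D, Pow(S, 2))), 163) = Add(163, Mul(25, D), Mul(D, Pow(S, 2))))
Add(22356, Mul(-1, Function('t')(-220, Mul(Add(-30, 35), Add(5, -13))))) = Add(22356, Mul(-1, Add(163, Mul(25, -220), Mul(-220, Pow(Mul(Add(-30, 35), Add(5, -13)), 2))))) = Add(22356, Mul(-1, Add(163, -5500, Mul(-220, Pow(Mul(5, -8), 2))))) = Add(22356, Mul(-1, Add(163, -5500, Mul(-220, Pow(-40, 2))))) = Add(22356, Mul(-1, Add(163, -5500, Mul(-220, 1600)))) = Add(22356, Mul(-1, Add(163, -5500, -352000))) = Add(22356, Mul(-1, -357337)) = Add(22356, 357337) = 379693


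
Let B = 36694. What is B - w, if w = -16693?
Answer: 53387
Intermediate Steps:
B - w = 36694 - 1*(-16693) = 36694 + 16693 = 53387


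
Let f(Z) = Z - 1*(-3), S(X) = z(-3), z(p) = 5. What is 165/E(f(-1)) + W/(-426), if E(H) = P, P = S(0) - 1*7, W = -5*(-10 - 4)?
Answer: -35215/426 ≈ -82.664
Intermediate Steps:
S(X) = 5
f(Z) = 3 + Z (f(Z) = Z + 3 = 3 + Z)
W = 70 (W = -5*(-14) = 70)
P = -2 (P = 5 - 1*7 = 5 - 7 = -2)
E(H) = -2
165/E(f(-1)) + W/(-426) = 165/(-2) + 70/(-426) = 165*(-½) + 70*(-1/426) = -165/2 - 35/213 = -35215/426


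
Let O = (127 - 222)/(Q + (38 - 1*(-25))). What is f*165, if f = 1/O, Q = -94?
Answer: 1023/19 ≈ 53.842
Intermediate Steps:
O = 95/31 (O = (127 - 222)/(-94 + (38 - 1*(-25))) = -95/(-94 + (38 + 25)) = -95/(-94 + 63) = -95/(-31) = -95*(-1/31) = 95/31 ≈ 3.0645)
f = 31/95 (f = 1/(95/31) = 31/95 ≈ 0.32632)
f*165 = (31/95)*165 = 1023/19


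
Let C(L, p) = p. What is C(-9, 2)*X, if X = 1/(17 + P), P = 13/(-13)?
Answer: 1/8 ≈ 0.12500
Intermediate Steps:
P = -1 (P = 13*(-1/13) = -1)
X = 1/16 (X = 1/(17 - 1) = 1/16 ≈ 0.062500)
C(-9, 2)*X = 2*(1/16) = 1/8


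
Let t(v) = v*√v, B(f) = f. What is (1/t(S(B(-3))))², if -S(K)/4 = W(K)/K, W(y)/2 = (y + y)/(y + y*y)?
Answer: -27/512 ≈ -0.052734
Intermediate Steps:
W(y) = 4*y/(y + y²) (W(y) = 2*((y + y)/(y + y*y)) = 2*((2*y)/(y + y²)) = 2*(2*y/(y + y²)) = 4*y/(y + y²))
S(K) = -16/(K*(1 + K)) (S(K) = -4*4/(1 + K)/K = -16/(K*(1 + K)))
t(v) = v^(3/2)
(1/t(S(B(-3))))² = (1/((-16/(-3*(1 - 3)))^(3/2)))² = (1/((-16*(-⅓)/(-2))^(3/2)))² = (1/((-16*(-⅓)*(-½))^(3/2)))² = (1/((-8/3)^(3/2)))² = (1/(-16*I*√6/9))² = (3*I*√6/32)² = -27/512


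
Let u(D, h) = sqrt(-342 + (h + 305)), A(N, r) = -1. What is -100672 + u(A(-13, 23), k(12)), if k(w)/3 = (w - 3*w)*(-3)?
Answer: -100672 + sqrt(179) ≈ -1.0066e+5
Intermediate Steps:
k(w) = 18*w (k(w) = 3*((w - 3*w)*(-3)) = 3*(-2*w*(-3)) = 3*(6*w) = 18*w)
u(D, h) = sqrt(-37 + h) (u(D, h) = sqrt(-342 + (305 + h)) = sqrt(-37 + h))
-100672 + u(A(-13, 23), k(12)) = -100672 + sqrt(-37 + 18*12) = -100672 + sqrt(-37 + 216) = -100672 + sqrt(179)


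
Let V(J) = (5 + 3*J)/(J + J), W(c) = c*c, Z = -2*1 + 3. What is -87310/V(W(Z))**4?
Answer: -43655/128 ≈ -341.05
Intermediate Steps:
Z = 1 (Z = -2 + 3 = 1)
W(c) = c**2
V(J) = (5 + 3*J)/(2*J) (V(J) = (5 + 3*J)/((2*J)) = (5 + 3*J)*(1/(2*J)) = (5 + 3*J)/(2*J))
-87310/V(W(Z))**4 = -87310*16/(5 + 3*1**2)**4 = -87310*16/(5 + 3*1)**4 = -87310*16/(5 + 3)**4 = -87310/(((1/2)*1*8)**4) = -87310/(4**4) = -87310/256 = -87310*1/256 = -43655/128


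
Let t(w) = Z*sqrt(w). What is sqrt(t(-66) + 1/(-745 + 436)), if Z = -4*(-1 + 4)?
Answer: sqrt(-309 - 1145772*I*sqrt(66))/309 ≈ 6.9816 - 6.9818*I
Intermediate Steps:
Z = -12 (Z = -4*3 = -12)
t(w) = -12*sqrt(w)
sqrt(t(-66) + 1/(-745 + 436)) = sqrt(-12*I*sqrt(66) + 1/(-745 + 436)) = sqrt(-12*I*sqrt(66) + 1/(-309)) = sqrt(-12*I*sqrt(66) - 1/309) = sqrt(-1/309 - 12*I*sqrt(66))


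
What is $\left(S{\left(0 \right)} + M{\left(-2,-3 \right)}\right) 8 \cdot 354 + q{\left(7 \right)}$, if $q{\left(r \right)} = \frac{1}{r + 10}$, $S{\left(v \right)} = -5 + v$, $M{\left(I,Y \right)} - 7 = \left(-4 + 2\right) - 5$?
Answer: $- \frac{240719}{17} \approx -14160.0$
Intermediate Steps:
$M{\left(I,Y \right)} = 0$ ($M{\left(I,Y \right)} = 7 + \left(\left(-4 + 2\right) - 5\right) = 7 - 7 = 0$)
$q{\left(r \right)} = \frac{1}{10 + r}$
$\left(S{\left(0 \right)} + M{\left(-2,-3 \right)}\right) 8 \cdot 354 + q{\left(7 \right)} = \left(\left(-5 + 0\right) + 0\right) 8 \cdot 354 + \frac{1}{10 + 7} = \left(-5 + 0\right) 8 \cdot 354 + \frac{1}{17} = \left(-5\right) 8 \cdot 354 + \frac{1}{17} = \left(-40\right) 354 + \frac{1}{17} = -14160 + \frac{1}{17} = - \frac{240719}{17}$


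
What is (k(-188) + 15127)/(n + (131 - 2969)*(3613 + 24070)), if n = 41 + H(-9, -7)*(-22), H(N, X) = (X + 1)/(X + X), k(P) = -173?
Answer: -104678/549950257 ≈ -0.00019034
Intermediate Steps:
H(N, X) = (1 + X)/(2*X) (H(N, X) = (1 + X)/((2*X)) = (1 + X)*(1/(2*X)) = (1 + X)/(2*X))
n = 221/7 (n = 41 + ((½)*(1 - 7)/(-7))*(-22) = 41 + ((½)*(-⅐)*(-6))*(-22) = 41 + (3/7)*(-22) = 41 - 66/7 = 221/7 ≈ 31.571)
(k(-188) + 15127)/(n + (131 - 2969)*(3613 + 24070)) = (-173 + 15127)/(221/7 + (131 - 2969)*(3613 + 24070)) = 14954/(221/7 - 2838*27683) = 14954/(221/7 - 78564354) = 14954/(-549950257/7) = 14954*(-7/549950257) = -104678/549950257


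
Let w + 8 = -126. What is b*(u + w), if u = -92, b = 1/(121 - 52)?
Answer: -226/69 ≈ -3.2754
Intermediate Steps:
w = -134 (w = -8 - 126 = -134)
b = 1/69 ≈ 0.014493
b*(u + w) = (-92 - 134)/69 = (1/69)*(-226) = -226/69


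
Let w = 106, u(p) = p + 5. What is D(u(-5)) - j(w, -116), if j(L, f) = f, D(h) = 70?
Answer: 186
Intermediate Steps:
u(p) = 5 + p
D(u(-5)) - j(w, -116) = 70 - 1*(-116) = 70 + 116 = 186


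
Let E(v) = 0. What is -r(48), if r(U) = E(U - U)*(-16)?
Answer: 0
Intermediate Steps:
r(U) = 0 (r(U) = 0*(-16) = 0)
-r(48) = -1*0 = 0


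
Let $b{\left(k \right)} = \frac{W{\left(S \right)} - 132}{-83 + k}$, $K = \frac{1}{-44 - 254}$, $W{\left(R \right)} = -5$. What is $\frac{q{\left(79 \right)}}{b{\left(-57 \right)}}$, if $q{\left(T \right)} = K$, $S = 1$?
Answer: $- \frac{70}{20413} \approx -0.0034292$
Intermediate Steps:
$K = - \frac{1}{298}$ ($K = \frac{1}{-298} = - \frac{1}{298} \approx -0.0033557$)
$q{\left(T \right)} = - \frac{1}{298}$
$b{\left(k \right)} = - \frac{137}{-83 + k}$ ($b{\left(k \right)} = \frac{-5 - 132}{-83 + k} = - \frac{137}{-83 + k}$)
$\frac{q{\left(79 \right)}}{b{\left(-57 \right)}} = - \frac{1}{298 \left(- \frac{137}{-83 - 57}\right)} = - \frac{1}{298 \left(- \frac{137}{-140}\right)} = - \frac{1}{298 \left(\left(-137\right) \left(- \frac{1}{140}\right)\right)} = - \frac{1}{298 \cdot \frac{137}{140}} = \left(- \frac{1}{298}\right) \frac{140}{137} = - \frac{70}{20413}$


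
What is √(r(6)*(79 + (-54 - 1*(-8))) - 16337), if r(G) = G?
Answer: I*√16139 ≈ 127.04*I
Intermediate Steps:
√(r(6)*(79 + (-54 - 1*(-8))) - 16337) = √(6*(79 + (-54 - 1*(-8))) - 16337) = √(6*(79 + (-54 + 8)) - 16337) = √(6*(79 - 46) - 16337) = √(6*33 - 16337) = √(198 - 16337) = √(-16139) = I*√16139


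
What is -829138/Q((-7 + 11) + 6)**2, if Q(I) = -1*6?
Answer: -414569/18 ≈ -23032.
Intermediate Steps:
Q(I) = -6
-829138/Q((-7 + 11) + 6)**2 = -829138/((-6)**2) = -829138/36 = -829138*1/36 = -414569/18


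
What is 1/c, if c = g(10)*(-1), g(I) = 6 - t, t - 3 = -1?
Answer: -¼ ≈ -0.25000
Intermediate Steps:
t = 2 (t = 3 - 1 = 2)
g(I) = 4 (g(I) = 6 - 1*2 = 6 - 2 = 4)
c = -4 (c = 4*(-1) = -4)
1/c = 1/(-4) = -¼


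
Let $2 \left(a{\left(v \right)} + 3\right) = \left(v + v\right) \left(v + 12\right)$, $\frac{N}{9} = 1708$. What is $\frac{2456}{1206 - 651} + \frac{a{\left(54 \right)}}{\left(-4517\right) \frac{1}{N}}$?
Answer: $- \frac{30369435308}{2506935} \approx -12114.0$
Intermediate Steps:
$N = 15372$ ($N = 9 \cdot 1708 = 15372$)
$a{\left(v \right)} = -3 + v \left(12 + v\right)$ ($a{\left(v \right)} = -3 + \frac{\left(v + v\right) \left(v + 12\right)}{2} = -3 + \frac{2 v \left(12 + v\right)}{2} = -3 + v \left(12 + v\right)$)
$\frac{2456}{1206 - 651} + \frac{a{\left(54 \right)}}{\left(-4517\right) \frac{1}{N}} = \frac{2456}{1206 - 651} + \frac{-3 + 54^{2} + 12 \cdot 54}{\left(-4517\right) \frac{1}{15372}} = \frac{2456}{555} + \frac{-3 + 2916 + 648}{\left(-4517\right) \frac{1}{15372}} = 2456 \cdot \frac{1}{555} + \frac{3561}{- \frac{4517}{15372}} = \frac{2456}{555} + 3561 \left(- \frac{15372}{4517}\right) = \frac{2456}{555} - \frac{54739692}{4517} = - \frac{30369435308}{2506935}$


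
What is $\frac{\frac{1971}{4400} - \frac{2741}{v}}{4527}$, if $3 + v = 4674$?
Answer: $- \frac{2853859}{93040714800} \approx -3.0673 \cdot 10^{-5}$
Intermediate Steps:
$v = 4671$ ($v = -3 + 4674 = 4671$)
$\frac{\frac{1971}{4400} - \frac{2741}{v}}{4527} = \frac{\frac{1971}{4400} - \frac{2741}{4671}}{4527} = \left(1971 \cdot \frac{1}{4400} - \frac{2741}{4671}\right) \frac{1}{4527} = \left(\frac{1971}{4400} - \frac{2741}{4671}\right) \frac{1}{4527} = \left(- \frac{2853859}{20552400}\right) \frac{1}{4527} = - \frac{2853859}{93040714800}$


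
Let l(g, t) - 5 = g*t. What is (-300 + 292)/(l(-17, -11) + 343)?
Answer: -8/535 ≈ -0.014953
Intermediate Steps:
l(g, t) = 5 + g*t
(-300 + 292)/(l(-17, -11) + 343) = (-300 + 292)/((5 - 17*(-11)) + 343) = -8/((5 + 187) + 343) = -8/(192 + 343) = -8/535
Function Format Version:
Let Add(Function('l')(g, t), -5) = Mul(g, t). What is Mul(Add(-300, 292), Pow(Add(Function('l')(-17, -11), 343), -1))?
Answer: Rational(-8, 535) ≈ -0.014953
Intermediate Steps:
Function('l')(g, t) = Add(5, Mul(g, t))
Mul(Add(-300, 292), Pow(Add(Function('l')(-17, -11), 343), -1)) = Mul(Add(-300, 292), Pow(Add(Add(5, Mul(-17, -11)), 343), -1)) = Mul(-8, Pow(Add(Add(5, 187), 343), -1)) = Mul(-8, Pow(Add(192, 343), -1)) = Mul(-8, Pow(535, -1)) = Mul(-8, Rational(1, 535)) = Rational(-8, 535)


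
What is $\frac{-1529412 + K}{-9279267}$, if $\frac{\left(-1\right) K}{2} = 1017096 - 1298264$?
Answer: $\frac{967076}{9279267} \approx 0.10422$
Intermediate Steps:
$K = 562336$ ($K = - 2 \left(1017096 - 1298264\right) = \left(-2\right) \left(-281168\right) = 562336$)
$\frac{-1529412 + K}{-9279267} = \frac{-1529412 + 562336}{-9279267} = \left(-967076\right) \left(- \frac{1}{9279267}\right) = \frac{967076}{9279267}$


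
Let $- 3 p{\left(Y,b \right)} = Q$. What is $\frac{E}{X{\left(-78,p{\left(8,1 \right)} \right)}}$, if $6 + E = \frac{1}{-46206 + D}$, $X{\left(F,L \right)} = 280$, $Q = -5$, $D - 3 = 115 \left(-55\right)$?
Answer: $- \frac{315169}{14707840} \approx -0.021429$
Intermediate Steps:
$D = -6322$ ($D = 3 + 115 \left(-55\right) = 3 - 6325 = -6322$)
$p{\left(Y,b \right)} = \frac{5}{3}$ ($p{\left(Y,b \right)} = \left(- \frac{1}{3}\right) \left(-5\right) = \frac{5}{3}$)
$E = - \frac{315169}{52528}$ ($E = -6 + \frac{1}{-46206 - 6322} = -6 + \frac{1}{-52528} = -6 - \frac{1}{52528} = - \frac{315169}{52528} \approx -6.0$)
$\frac{E}{X{\left(-78,p{\left(8,1 \right)} \right)}} = - \frac{315169}{52528 \cdot 280} = \left(- \frac{315169}{52528}\right) \frac{1}{280} = - \frac{315169}{14707840}$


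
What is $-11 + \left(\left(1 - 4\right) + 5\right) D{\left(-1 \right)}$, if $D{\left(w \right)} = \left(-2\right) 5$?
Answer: $-31$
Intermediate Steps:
$D{\left(w \right)} = -10$
$-11 + \left(\left(1 - 4\right) + 5\right) D{\left(-1 \right)} = -11 + \left(\left(1 - 4\right) + 5\right) \left(-10\right) = -11 + \left(-3 + 5\right) \left(-10\right) = -11 + 2 \left(-10\right) = -11 - 20 = -31$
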